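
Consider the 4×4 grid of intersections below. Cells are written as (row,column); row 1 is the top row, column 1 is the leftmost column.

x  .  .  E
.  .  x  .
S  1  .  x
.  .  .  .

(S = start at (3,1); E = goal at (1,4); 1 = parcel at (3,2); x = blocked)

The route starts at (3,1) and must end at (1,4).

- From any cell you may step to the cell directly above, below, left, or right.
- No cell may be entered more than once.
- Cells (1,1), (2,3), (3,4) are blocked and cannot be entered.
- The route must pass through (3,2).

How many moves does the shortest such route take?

Any route passes through (3,2) somewhere between (3,1) and (1,4). Summing Manhattan distances along the two legs ((3,1) → (3,2) → (1,4)) gives a lower bound of 1 + 4 = 5 moves.
A route of 5 moves achieves this: (3,1) → (3,2) → (2,2) → (1,2) → (1,3) → (1,4).
Since 5 matches the lower bound, it is optimal.

5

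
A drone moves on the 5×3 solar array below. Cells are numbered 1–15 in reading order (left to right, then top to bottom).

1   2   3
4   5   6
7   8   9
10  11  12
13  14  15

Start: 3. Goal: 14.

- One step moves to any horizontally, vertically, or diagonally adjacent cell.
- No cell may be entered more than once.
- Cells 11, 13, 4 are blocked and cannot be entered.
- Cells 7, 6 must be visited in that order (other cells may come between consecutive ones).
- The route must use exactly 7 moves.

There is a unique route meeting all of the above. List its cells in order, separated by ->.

3 -> 5 -> 7 -> 8 -> 6 -> 9 -> 12 -> 14

The waypoints must appear in the order 7, 6, with no cell reused.
Route from 3: down-left 2 to 7, right 1 to 8, up-right 1 to 6, down 2 to 12, down-left 1 to 14 — 7 moves in all.
Check: order respected (7 at step 2, 6 at step 4); 7 moves as required.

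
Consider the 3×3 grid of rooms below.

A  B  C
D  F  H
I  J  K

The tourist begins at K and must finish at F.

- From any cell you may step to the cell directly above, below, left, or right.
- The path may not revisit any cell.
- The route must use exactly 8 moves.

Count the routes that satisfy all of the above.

2

Need simple routes of exactly 8 moves from K to F (Manhattan distance 2, so 3 moves are spent on a detour and 3 undoing it).
Enumerating: K H C B A D I J F | K J I D A B C H F.
That gives 2 routes.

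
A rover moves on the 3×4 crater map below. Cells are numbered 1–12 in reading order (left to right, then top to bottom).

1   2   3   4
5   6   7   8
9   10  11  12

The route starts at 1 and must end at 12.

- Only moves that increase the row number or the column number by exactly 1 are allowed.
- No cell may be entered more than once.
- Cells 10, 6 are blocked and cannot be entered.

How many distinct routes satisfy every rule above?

3

A right/down-only route from 1 to 12 makes exactly 2 down-moves and 3 right-moves in some order.
With no other constraints that would be C(5,2) = 10 routes.
Subtract routes through each blocked cell (inclusion–exclusion for overlaps): − through 6: 6 − through 10: 3 + through 6&10: 2 → 3.
That gives 3 routes.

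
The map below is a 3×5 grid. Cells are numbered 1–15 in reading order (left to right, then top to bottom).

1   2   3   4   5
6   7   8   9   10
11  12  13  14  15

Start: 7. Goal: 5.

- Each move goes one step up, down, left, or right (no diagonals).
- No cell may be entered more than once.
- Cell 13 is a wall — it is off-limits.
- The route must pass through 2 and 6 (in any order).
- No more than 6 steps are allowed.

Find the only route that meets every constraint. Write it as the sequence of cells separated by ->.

The budget equals the shortest possible length, so every move has to be on a shortest route through the required cells.
Route from 7: left 1 to 6, up 1 to 1, right 4 to 5 — 6 moves in all.
Check: all required cells visited; 6 ≤ 6 moves.

7 -> 6 -> 1 -> 2 -> 3 -> 4 -> 5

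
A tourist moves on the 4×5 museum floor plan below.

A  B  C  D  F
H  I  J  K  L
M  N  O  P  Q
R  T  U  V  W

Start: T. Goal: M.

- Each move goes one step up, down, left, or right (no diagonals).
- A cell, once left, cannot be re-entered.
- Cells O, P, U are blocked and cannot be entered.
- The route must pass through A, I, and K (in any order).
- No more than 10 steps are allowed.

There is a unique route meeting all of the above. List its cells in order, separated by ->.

T -> N -> I -> J -> K -> D -> C -> B -> A -> H -> M

Any route must reach A, I, and K and still end at M within 10 moves, so the order of the required stops is forced.
Route from T: 2× up (reaching I), 2× right (reaching K), up to D, 3× left (reaching A), 2× down (reaching M) — 10 moves in all.
Check: all required cells visited; 10 ≤ 10 moves.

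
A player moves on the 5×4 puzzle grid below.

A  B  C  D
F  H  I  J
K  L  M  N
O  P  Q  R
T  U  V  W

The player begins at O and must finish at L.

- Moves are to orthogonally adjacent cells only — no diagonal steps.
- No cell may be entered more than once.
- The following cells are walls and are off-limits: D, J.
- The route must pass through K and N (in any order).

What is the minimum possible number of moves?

Any route passes through K and N in some order between O and L. Summing Manhattan distances along each leg and taking the cheapest ordering (O → K → N → L) gives a lower bound of 1 + 3 + 2 = 6 moves.
The shortest route satisfying every rule uses 10 moves: O → K → F → H → I → M → N → R → Q → P → L.
The bound of 6 isn't tight here; checking systematically, no route of length 6 through 9 satisfies every constraint (on a 4-connected grid the length of any start-to-goal walk has the same parity as the Manhattan bound, so only lengths 6, 8, 10, … need checking), so 10 is the minimum.

10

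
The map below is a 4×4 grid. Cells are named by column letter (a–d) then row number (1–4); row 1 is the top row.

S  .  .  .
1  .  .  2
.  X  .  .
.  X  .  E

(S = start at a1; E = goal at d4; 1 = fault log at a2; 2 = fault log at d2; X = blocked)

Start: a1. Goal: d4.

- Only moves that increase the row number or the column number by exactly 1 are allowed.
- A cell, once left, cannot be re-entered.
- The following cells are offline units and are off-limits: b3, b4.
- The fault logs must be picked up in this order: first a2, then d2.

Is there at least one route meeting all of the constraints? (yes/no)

yes

One route that works: a1 → a2 → b2 → c2 → d2 → d3 → d4.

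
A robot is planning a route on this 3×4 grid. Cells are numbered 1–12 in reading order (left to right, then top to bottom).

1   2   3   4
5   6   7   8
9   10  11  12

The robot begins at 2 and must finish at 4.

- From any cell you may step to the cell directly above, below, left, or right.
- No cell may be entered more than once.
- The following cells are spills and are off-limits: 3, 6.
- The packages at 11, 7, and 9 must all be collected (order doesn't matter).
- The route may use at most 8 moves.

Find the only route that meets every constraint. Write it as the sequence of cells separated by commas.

Any route must reach 11, 7, and 9 and still end at 4 within 8 moves, so the order of the required stops is forced.
Route from 2: left to 1, 2× down (reaching 9), 2× right (reaching 11), up to 7, right to 8, up to 4 — 8 moves in all.
Check: all required cells visited; 8 ≤ 8 moves.

2, 1, 5, 9, 10, 11, 7, 8, 4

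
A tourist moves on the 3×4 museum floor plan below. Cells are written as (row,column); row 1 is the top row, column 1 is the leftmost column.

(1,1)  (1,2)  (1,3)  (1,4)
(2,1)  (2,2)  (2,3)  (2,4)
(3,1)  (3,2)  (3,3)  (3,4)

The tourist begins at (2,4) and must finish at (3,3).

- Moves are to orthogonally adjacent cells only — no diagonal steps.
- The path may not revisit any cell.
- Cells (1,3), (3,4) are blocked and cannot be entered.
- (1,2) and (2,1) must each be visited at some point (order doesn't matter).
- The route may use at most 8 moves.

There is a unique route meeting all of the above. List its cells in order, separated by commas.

The budget equals the shortest possible length, so every move has to be on a shortest route through the required cells.
Route from (2,4): 2× left (reaching (2,2)), up to (1,2), left to (1,1), 2× down (reaching (3,1)), 2× right (reaching (3,3)) — 8 moves in all.
Check: all required cells visited; 8 ≤ 8 moves.

(2,4), (2,3), (2,2), (1,2), (1,1), (2,1), (3,1), (3,2), (3,3)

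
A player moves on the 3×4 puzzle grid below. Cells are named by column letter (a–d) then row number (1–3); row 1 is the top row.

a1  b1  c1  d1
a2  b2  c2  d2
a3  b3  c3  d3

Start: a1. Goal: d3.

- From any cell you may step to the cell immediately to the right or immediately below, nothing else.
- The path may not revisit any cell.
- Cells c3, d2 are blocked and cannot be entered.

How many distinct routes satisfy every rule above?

A right/down-only route from a1 to d3 makes exactly 2 down-moves and 3 right-moves in some order.
With no other constraints that would be C(5,2) = 10 routes.
Subtract routes through each blocked cell (inclusion–exclusion for overlaps): − through d2: 4 − through c3: 6 → 0.
No route satisfies every constraint, so the count is 0.

0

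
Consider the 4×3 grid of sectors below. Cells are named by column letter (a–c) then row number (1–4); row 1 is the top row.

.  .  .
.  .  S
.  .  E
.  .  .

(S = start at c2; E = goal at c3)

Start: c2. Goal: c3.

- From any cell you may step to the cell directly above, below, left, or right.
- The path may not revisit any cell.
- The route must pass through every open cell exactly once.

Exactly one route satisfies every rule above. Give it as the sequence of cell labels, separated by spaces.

c2 c1 b1 a1 a2 b2 b3 a3 a4 b4 c4 c3

Need to visit all 12 open cells exactly once, starting at c2 and ending at c3.
Cell a4 has only two open neighbours (a3 and b4), so the path must pass straight through it: one of those is the cell it's entered from and the other is where it exits.
Route from c2: up 1 to c1, left 2 to a1, down 1 to a2, right 1 to b2, down 1 to b3, left 1 to a3, down 1 to a4, right 2 to c4, up 1 to c3 — 11 moves in all.
Check: all 12 open cells covered.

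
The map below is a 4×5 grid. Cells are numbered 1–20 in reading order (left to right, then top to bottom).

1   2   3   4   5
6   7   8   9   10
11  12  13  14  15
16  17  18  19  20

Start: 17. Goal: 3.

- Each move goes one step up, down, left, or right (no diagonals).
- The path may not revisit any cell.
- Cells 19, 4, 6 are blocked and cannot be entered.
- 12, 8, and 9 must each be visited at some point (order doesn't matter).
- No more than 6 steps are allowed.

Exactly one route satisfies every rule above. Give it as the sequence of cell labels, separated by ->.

Any route must reach 12, 8, and 9 and still end at 3 within 6 moves, so the order of the required stops is forced.
Route from 17: up to 12, 2× right (reaching 14), up to 9, left to 8, up to 3 — 6 moves in all.
Check: all required cells visited; 6 ≤ 6 moves.

17 -> 12 -> 13 -> 14 -> 9 -> 8 -> 3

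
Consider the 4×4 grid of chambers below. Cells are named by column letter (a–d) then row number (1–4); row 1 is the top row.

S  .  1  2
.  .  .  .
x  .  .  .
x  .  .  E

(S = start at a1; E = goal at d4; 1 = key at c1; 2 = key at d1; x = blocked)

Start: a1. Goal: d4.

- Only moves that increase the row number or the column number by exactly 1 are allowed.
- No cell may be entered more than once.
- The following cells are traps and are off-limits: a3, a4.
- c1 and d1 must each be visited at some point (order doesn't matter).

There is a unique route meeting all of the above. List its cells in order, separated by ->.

Moves only go right or down, so the column and row indices never decrease.
Route from a1: 3× right (reaching d1), 3× down (reaching d4) — 6 moves in all.
Check: all required cells visited.

a1 -> b1 -> c1 -> d1 -> d2 -> d3 -> d4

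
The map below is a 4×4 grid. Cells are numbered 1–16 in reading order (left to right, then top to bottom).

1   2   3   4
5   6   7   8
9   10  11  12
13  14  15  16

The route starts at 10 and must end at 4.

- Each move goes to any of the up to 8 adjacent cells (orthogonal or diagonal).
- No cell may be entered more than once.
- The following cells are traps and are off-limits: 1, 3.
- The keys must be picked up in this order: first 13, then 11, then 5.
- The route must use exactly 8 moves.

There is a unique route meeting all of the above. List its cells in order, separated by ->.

The waypoints must appear in the order 13, 11, 5, with no cell reused.
Route from 10: down-left 1 to 13, right 1 to 14, up-right 1 to 11, up-left 1 to 6, left 1 to 5, up-right 1 to 2, down-right 1 to 7, up-right 1 to 4 — 8 moves in all.
Check: order respected (13 at step 1, 11 at step 3, 5 at step 5); 8 moves as required.

10 -> 13 -> 14 -> 11 -> 6 -> 5 -> 2 -> 7 -> 4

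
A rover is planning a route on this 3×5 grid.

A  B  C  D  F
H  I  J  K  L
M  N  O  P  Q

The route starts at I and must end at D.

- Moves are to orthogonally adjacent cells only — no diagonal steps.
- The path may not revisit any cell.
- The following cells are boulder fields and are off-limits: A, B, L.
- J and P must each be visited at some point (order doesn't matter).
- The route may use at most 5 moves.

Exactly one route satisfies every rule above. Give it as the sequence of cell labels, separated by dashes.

The budget equals the shortest possible length, so every move has to be on a shortest route through the required cells.
Route from I: right 1 to J, down 1 to O, right 1 to P, up 2 to D — 5 moves in all.
Check: all required cells visited; 5 ≤ 5 moves.

I - J - O - P - K - D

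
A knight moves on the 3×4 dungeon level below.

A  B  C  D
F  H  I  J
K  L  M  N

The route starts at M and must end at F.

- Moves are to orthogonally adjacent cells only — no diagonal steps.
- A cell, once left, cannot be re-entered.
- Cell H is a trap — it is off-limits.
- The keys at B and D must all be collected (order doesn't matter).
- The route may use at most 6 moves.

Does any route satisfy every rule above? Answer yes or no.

Even ignoring the no-revisit rule, getting from M to F, taking the cheapest ordering M → D → B → F needs at least 3 + 2 + 2 = 7 moves (Manhattan distance per leg), which exceeds the 6-move limit.

no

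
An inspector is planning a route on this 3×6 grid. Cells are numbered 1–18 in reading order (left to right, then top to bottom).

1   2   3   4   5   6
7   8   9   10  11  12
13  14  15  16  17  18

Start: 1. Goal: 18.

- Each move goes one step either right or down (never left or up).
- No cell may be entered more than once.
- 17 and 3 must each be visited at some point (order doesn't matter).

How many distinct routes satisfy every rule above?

6

A right/down-only route from 1 to 18 makes exactly 2 down-moves and 5 right-moves in some order.
With no other constraints that would be C(7,2) = 21 routes.
A monotone route can only reach the required cells in the order 3, 17, so split there and multiply the segment counts: 1→3: 1; 3→17: 6; 17→18: 1; product = 6.
That gives 6 routes.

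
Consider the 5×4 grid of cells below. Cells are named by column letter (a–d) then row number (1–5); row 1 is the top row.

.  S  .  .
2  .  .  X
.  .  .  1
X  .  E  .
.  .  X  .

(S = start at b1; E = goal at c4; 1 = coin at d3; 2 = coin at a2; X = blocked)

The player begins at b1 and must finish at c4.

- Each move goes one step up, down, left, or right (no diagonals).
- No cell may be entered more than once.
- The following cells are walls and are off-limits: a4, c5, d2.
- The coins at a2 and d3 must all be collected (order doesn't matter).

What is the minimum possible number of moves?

Any route passes through a2 and d3 in some order between b1 and c4. Summing Manhattan distances along each leg and taking the cheapest ordering (b1 → a2 → d3 → c4) gives a lower bound of 2 + 4 + 2 = 8 moves.
A route of 8 moves achieves this: b1 → b2 → a2 → a3 → b3 → c3 → d3 → d4 → c4.
Since 8 matches the lower bound, it is optimal.

8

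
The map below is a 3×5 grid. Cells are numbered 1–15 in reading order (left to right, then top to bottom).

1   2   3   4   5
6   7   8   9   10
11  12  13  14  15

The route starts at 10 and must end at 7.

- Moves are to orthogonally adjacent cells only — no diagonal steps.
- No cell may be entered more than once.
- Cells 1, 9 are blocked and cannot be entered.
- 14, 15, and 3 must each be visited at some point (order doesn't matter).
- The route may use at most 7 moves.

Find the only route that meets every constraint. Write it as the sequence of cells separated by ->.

Any route must reach 14, 15, and 3 and still end at 7 within 7 moves, so the order of the required stops is forced.
Route from 10: down 1 to 15, left 2 to 13, up 2 to 3, left 1 to 2, down 1 to 7 — 7 moves in all.
Check: all required cells visited; 7 ≤ 7 moves.

10 -> 15 -> 14 -> 13 -> 8 -> 3 -> 2 -> 7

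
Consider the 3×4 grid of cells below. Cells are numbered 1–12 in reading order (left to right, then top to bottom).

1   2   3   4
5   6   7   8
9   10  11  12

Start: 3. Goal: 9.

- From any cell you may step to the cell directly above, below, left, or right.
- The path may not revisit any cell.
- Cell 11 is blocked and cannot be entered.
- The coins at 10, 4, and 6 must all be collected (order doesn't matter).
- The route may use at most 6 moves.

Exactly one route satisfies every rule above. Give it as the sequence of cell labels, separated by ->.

3 -> 4 -> 8 -> 7 -> 6 -> 10 -> 9

The budget equals the shortest possible length, so every move has to be on a shortest route through the required cells.
Route from 3: right 1 to 4, down 1 to 8, left 2 to 6, down 1 to 10, left 1 to 9 — 6 moves in all.
Check: all required cells visited; 6 ≤ 6 moves.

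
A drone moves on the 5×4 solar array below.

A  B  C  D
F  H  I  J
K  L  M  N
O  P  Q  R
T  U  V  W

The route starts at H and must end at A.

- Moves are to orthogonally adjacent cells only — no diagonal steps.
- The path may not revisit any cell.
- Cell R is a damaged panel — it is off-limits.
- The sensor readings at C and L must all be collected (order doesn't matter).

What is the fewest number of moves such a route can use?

Any route passes through C and L in some order between H and A. Summing Manhattan distances along each leg and taking the cheapest ordering (H → L → C → A) gives a lower bound of 1 + 3 + 2 = 6 moves.
A route of 6 moves achieves this: H → L → M → I → C → B → A.
Since 6 matches the lower bound, it is optimal.

6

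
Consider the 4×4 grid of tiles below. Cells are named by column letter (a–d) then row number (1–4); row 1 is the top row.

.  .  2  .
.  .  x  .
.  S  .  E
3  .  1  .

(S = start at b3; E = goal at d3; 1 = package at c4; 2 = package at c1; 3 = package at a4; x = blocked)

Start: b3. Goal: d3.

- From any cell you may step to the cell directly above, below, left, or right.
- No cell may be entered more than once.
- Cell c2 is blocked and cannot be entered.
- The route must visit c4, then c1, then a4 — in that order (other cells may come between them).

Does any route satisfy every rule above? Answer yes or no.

no

Ignoring the required order, 2 revisit-free routes from b3 to d3 pass through all of c4, c1, and a4; the waypoint orders that occur are c4 → a4 → c1 (2) — never c4 → c1 → a4.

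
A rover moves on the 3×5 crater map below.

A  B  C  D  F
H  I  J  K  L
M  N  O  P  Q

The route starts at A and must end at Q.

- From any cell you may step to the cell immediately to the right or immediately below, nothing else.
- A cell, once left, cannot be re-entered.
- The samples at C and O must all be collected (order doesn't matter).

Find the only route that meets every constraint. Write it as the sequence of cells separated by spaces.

Moves only go right or down, so the column and row indices never decrease.
Route from A: 2× right (reaching C), 2× down (reaching O), 2× right (reaching Q) — 6 moves in all.
Check: all required cells visited.

A B C J O P Q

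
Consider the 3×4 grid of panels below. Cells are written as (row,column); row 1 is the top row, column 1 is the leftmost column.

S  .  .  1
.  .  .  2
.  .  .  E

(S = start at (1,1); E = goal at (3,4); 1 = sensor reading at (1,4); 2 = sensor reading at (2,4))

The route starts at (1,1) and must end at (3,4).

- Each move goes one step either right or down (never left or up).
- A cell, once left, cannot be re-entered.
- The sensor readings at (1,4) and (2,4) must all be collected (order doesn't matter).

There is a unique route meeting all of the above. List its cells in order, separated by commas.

Moves only go right or down, so the column and row indices never decrease.
Route from (1,1): right 3 to (1,4), down 2 to (3,4) — 5 moves in all.
Check: all required cells visited.

(1,1), (1,2), (1,3), (1,4), (2,4), (3,4)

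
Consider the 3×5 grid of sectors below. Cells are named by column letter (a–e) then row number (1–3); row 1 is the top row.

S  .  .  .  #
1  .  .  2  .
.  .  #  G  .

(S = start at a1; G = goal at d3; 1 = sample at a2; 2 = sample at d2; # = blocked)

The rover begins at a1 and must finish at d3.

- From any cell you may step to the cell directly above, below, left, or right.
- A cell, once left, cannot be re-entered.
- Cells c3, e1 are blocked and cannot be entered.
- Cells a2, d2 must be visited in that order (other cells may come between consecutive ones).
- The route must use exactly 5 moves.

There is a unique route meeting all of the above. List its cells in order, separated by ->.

a1 -> a2 -> b2 -> c2 -> d2 -> d3

The waypoints must appear in the order a2, d2, with no cell reused.
Route from a1: down 1 to a2, right 3 to d2, down 1 to d3 — 5 moves in all.
Check: order respected (1 at step 1, 2 at step 4); 5 moves as required.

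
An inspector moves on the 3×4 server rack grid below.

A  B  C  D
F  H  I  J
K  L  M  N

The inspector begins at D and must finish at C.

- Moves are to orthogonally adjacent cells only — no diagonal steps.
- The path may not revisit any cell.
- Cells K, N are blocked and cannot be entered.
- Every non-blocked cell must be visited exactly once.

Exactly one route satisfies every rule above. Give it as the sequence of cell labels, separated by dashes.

D - J - I - M - L - H - F - A - B - C

Need to visit all 10 open cells exactly once, starting at D and ending at C.
Cell F has only two open neighbours (A and H), so the path must pass straight through it: one of those is the cell it's entered from and the other is where it exits.
Route from D: down to J, left to I, down to M, left to L, up to H, left to F, up to A, 2× right (reaching C) — 9 moves in all.
Check: all 10 open cells covered.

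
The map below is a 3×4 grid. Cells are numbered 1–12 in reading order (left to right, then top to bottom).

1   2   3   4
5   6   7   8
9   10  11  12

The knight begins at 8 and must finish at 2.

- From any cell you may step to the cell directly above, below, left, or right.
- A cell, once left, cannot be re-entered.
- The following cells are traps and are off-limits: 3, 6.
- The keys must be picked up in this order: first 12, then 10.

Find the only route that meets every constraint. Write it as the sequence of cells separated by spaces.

8 12 11 10 9 5 1 2

The waypoints must appear in the order 12, 10, with no cell reused.
Route from 8: down 1 to 12, left 3 to 9, up 2 to 1, right 1 to 2 — 7 moves in all.
Check: order respected (12 at step 1, 10 at step 3).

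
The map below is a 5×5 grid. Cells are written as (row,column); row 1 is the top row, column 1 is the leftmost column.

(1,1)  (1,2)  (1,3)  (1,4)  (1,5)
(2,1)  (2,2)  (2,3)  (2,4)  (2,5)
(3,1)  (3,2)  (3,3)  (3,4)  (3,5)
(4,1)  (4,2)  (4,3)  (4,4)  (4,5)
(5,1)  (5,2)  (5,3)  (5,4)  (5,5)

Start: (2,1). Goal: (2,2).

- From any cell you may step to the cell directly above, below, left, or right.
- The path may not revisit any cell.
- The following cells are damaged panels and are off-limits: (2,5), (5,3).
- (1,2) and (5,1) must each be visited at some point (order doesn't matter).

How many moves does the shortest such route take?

Any route passes through (1,2) and (5,1) in some order between (2,1) and (2,2). Summing Manhattan distances along each leg and taking the cheapest ordering ((2,1) → (5,1) → (1,2) → (2,2)) gives a lower bound of 3 + 5 + 1 = 9 moves.
The shortest route satisfying every rule uses 11 moves: (2,1) → (3,1) → (4,1) → (5,1) → (5,2) → (4,2) → (3,2) → (3,3) → (2,3) → (1,3) → (1,2) → (2,2).
The no-revisit rule (legs can't share cells) pushes the minimum above the 9-move bound; an exhaustive check rules out every length from 9 to 10, leaving 11 as the minimum.

11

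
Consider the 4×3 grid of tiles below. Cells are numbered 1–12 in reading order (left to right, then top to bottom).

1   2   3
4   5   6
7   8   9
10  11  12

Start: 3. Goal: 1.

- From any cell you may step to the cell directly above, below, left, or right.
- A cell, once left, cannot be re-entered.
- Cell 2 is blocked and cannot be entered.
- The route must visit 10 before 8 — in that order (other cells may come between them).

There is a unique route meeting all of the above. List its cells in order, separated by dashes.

3 - 6 - 9 - 12 - 11 - 10 - 7 - 8 - 5 - 4 - 1

The waypoints must appear in the order 10, 8, with no cell reused.
Route from 3: down 3 to 12, left 2 to 10, up 1 to 7, right 1 to 8, up 1 to 5, left 1 to 4, up 1 to 1 — 10 moves in all.
Check: order respected (10 at step 5, 8 at step 7).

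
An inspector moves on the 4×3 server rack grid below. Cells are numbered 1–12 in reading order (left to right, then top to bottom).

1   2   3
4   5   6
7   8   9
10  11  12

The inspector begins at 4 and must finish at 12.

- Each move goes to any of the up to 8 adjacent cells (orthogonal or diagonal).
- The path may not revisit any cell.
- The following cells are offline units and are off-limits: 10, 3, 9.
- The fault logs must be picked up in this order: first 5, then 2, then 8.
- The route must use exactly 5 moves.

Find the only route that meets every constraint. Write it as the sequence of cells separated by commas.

4, 5, 2, 6, 8, 12

The waypoints must appear in the order 5, 2, 8, with no cell reused.
Route from 4: right 1 to 5, up 1 to 2, down-right 1 to 6, down-left 1 to 8, down-right 1 to 12 — 5 moves in all.
Check: order respected (5 at step 1, 2 at step 2, 8 at step 4); 5 moves as required.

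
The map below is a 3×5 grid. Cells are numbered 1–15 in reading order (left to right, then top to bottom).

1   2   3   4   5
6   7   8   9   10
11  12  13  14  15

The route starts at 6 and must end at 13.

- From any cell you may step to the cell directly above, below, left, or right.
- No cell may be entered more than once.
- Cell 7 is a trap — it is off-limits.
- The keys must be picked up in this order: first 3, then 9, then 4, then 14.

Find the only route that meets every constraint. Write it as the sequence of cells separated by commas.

The waypoints must appear in the order 3, 9, 4, 14, with no cell reused.
Route from 6: up to 1, 2× right (reaching 3), down to 8, right to 9, up to 4, right to 5, 2× down (reaching 15), 2× left (reaching 13) — 11 moves in all.
Check: order respected (3 at step 3, 9 at step 5, 4 at step 6, 14 at step 10).

6, 1, 2, 3, 8, 9, 4, 5, 10, 15, 14, 13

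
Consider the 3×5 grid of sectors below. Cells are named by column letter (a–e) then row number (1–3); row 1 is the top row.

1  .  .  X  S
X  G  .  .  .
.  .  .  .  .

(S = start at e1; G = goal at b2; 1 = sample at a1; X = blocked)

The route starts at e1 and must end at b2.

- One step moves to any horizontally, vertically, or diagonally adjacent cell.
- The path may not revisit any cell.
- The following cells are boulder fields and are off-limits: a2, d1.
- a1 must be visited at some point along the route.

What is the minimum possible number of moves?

5

Any route passes through a1 somewhere between e1 and b2. Summing Chebyshev distances along the two legs (e1 → a1 → b2) gives a lower bound of 4 + 1 = 5 moves.
A route of 5 moves achieves this: e1 → d2 → c1 → b1 → a1 → b2.
Since 5 matches the lower bound, it is optimal.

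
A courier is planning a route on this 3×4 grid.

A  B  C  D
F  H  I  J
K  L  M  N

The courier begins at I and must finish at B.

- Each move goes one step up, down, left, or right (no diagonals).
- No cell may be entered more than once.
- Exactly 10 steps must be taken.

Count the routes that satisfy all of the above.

Need simple routes of exactly 10 moves from I to B (Manhattan distance 2, so 4 moves are spent on a detour and 4 undoing it).
Enumerating: I C D J N M L H F A B | I C D J N M L K F A B | I C D J N M L K F H B | I H F K L M N J D C B.
That gives 4 routes.

4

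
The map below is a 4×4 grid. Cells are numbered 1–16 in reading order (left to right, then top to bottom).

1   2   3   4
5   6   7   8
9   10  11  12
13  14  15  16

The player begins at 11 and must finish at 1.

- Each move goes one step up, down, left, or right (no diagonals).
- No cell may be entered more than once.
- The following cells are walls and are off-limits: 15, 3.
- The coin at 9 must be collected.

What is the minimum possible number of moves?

4

Any route passes through 9 somewhere between 11 and 1. Summing Manhattan distances along the two legs (11 → 9 → 1) gives a lower bound of 2 + 2 = 4 moves.
A route of 4 moves achieves this: 11 → 10 → 9 → 5 → 1.
Since 4 matches the lower bound, it is optimal.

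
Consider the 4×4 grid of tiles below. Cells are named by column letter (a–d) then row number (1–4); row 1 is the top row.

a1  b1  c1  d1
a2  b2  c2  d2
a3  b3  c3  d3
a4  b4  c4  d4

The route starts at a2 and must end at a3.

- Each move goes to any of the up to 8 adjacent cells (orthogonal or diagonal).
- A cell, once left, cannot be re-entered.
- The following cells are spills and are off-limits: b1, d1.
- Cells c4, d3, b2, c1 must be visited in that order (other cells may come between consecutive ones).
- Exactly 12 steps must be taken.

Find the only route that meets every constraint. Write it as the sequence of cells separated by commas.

a2, b3, c4, d4, d3, c2, b2, c1, d2, c3, b4, a4, a3

The waypoints must appear in the order c4, d3, b2, c1, with no cell reused.
Route from a2: 2× down-right (reaching c4), right to d4, up to d3, up-left to c2, left to b2, up-right to c1, down-right to d2, 2× down-left (reaching b4), left to a4, up to a3 — 12 moves in all.
Check: order respected (c4 at step 2, d3 at step 4, b2 at step 6, c1 at step 7); 12 moves as required.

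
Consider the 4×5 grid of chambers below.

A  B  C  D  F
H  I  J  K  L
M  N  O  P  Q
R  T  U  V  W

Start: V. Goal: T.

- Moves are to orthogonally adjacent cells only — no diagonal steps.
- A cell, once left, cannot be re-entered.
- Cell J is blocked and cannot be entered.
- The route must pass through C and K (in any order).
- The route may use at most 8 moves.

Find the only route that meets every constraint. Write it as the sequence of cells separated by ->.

The 8-move cap with required stops at C, K leaves no slack for detours.
Route from V: up 3 to D, left 2 to B, down 3 to T — 8 moves in all.
Check: all required cells visited; 8 ≤ 8 moves.

V -> P -> K -> D -> C -> B -> I -> N -> T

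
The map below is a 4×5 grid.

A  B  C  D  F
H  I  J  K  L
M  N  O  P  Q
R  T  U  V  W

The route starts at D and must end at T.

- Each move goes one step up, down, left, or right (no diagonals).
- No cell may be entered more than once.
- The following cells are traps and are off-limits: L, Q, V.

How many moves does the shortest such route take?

The Manhattan distance from D to T is |1−4| + |4−2| = 5, so at least 5 moves are needed.
A route of 5 moves achieves this: D → K → P → O → U → T.
Since 5 matches the lower bound, it is optimal.

5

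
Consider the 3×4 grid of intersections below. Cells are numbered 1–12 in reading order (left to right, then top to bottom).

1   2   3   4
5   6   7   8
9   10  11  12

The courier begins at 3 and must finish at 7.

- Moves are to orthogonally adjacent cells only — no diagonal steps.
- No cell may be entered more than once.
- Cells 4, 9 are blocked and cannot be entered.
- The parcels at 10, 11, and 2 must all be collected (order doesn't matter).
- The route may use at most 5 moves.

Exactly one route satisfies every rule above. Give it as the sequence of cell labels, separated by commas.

3, 2, 6, 10, 11, 7

The budget equals the shortest possible length, so every move has to be on a shortest route through the required cells.
Route from 3: left to 2, 2× down (reaching 10), right to 11, up to 7 — 5 moves in all.
Check: all required cells visited; 5 ≤ 5 moves.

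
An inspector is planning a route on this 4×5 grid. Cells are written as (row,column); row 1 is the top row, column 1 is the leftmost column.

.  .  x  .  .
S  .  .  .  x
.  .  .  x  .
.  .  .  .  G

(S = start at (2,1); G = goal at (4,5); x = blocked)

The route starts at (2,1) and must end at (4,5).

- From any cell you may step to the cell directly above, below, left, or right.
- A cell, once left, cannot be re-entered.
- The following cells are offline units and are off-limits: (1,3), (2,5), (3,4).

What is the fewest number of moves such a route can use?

The Manhattan distance from (2,1) to (4,5) is |2−4| + |1−5| = 6, so at least 6 moves are needed.
A route of 6 moves achieves this: (2,1) → (3,1) → (4,1) → (4,2) → (4,3) → (4,4) → (4,5).
Since 6 matches the lower bound, it is optimal.

6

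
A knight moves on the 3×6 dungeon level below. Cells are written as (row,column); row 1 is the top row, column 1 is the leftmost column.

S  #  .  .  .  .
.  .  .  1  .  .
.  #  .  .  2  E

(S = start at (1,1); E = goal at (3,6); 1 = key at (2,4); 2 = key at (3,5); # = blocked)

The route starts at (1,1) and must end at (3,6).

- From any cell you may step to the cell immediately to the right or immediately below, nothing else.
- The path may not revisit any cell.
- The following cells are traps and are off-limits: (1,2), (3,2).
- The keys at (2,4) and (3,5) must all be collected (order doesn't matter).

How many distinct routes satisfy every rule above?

2

A right/down-only route from (1,1) to (3,6) makes exactly 2 down-moves and 5 right-moves in some order.
With no other constraints that would be C(7,2) = 21 routes.
A monotone route can only reach the required cells in the order (2,4), (3,5), so split there and multiply the segment counts (each segment already excludes blocked cells): (1,1)→(2,4): 1; (2,4)→(3,5): 2; (3,5)→(3,6): 1; product = 2.
That gives 2 routes.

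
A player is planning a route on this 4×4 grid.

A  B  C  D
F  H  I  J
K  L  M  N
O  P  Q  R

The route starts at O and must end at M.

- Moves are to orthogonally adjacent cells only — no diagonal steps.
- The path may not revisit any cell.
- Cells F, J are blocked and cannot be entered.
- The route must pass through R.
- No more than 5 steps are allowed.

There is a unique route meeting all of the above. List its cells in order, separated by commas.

O, P, Q, R, N, M

The 5-move cap with required stops at R leaves no slack for detours.
Route from O: right 3 to R, up 1 to N, left 1 to M — 5 moves in all.
Check: all required cells visited; 5 ≤ 5 moves.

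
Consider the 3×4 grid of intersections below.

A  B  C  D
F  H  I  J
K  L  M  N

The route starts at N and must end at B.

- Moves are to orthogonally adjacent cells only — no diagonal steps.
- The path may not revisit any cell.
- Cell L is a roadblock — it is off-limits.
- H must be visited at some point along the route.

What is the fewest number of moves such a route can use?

Any route passes through H somewhere between N and B. Summing Manhattan distances along the two legs (N → H → B) gives a lower bound of 3 + 1 = 4 moves.
A route of 4 moves achieves this: N → J → I → H → B.
Since 4 matches the lower bound, it is optimal.

4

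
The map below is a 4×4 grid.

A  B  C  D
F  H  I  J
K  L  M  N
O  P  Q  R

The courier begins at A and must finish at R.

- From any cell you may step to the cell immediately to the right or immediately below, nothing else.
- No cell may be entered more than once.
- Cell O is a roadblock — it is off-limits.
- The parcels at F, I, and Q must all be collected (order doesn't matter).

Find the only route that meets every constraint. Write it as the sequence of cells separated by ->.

A -> F -> H -> I -> M -> Q -> R

Moves only go right or down, so the column and row indices never decrease.
Route from A: down 1 to F, right 2 to I, down 2 to Q, right 1 to R — 6 moves in all.
Check: all required cells visited.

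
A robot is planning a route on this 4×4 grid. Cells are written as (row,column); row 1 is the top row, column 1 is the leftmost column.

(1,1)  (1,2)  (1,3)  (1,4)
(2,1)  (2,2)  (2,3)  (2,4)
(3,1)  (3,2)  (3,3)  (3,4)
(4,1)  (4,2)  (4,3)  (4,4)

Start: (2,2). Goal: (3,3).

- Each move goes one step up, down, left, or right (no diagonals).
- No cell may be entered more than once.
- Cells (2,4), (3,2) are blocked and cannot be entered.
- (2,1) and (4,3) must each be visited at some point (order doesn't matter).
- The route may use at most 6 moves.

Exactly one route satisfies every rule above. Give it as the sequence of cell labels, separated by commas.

Any route must reach (2,1) and (4,3) and still end at (3,3) within 6 moves, so the order of the required stops is forced.
Route from (2,2): left to (2,1), 2× down (reaching (4,1)), 2× right (reaching (4,3)), up to (3,3) — 6 moves in all.
Check: all required cells visited; 6 ≤ 6 moves.

(2,2), (2,1), (3,1), (4,1), (4,2), (4,3), (3,3)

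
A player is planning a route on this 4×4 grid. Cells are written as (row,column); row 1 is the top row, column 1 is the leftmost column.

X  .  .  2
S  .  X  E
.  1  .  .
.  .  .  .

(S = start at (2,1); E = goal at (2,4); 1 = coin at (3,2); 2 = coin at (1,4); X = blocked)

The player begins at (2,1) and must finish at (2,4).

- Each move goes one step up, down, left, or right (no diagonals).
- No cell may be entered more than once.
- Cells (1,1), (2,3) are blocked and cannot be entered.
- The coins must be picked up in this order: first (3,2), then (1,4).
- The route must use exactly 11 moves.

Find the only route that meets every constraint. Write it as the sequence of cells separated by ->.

The waypoints must appear in the order (3,2), (1,4), with no cell reused.
Route from (2,1): down 2 to (4,1), right 2 to (4,3), up 1 to (3,3), left 1 to (3,2), up 2 to (1,2), right 2 to (1,4), down 1 to (2,4) — 11 moves in all.
Check: order respected (1 at step 6, 2 at step 10); 11 moves as required.

(2,1) -> (3,1) -> (4,1) -> (4,2) -> (4,3) -> (3,3) -> (3,2) -> (2,2) -> (1,2) -> (1,3) -> (1,4) -> (2,4)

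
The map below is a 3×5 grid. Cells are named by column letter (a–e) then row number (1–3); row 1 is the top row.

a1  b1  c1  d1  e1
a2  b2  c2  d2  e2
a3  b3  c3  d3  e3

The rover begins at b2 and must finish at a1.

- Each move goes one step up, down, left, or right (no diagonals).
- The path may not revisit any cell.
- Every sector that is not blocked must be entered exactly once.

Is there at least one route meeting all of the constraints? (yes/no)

yes

One route that works: b2 → b1 → c1 → c2 → d2 → d1 → e1 → e2 → e3 → d3 → c3 → b3 → a3 → a2 → a1.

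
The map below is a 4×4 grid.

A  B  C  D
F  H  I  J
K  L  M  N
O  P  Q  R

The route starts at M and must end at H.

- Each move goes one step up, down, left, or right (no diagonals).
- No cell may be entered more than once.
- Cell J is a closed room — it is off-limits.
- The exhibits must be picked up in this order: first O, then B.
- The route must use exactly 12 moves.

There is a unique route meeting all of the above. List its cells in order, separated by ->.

The waypoints must appear in the order O, B, with no cell reused.
Route from M: right to N, down to R, 3× left (reaching O), 3× up (reaching A), 2× right (reaching C), down to I, left to H — 12 moves in all.
Check: order respected (O at step 5, B at step 9); 12 moves as required.

M -> N -> R -> Q -> P -> O -> K -> F -> A -> B -> C -> I -> H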